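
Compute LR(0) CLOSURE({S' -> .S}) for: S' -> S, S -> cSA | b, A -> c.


Start: S' -> .S
For each item with dot before a nonterminal B, add B -> .γ for every B-production
Closure: [S' -> .S, S -> .cSA, S -> .b]


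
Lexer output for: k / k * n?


Scan left to right, longest-match per lexeme
Tokens: ID(k), OP(/), ID(k), OP(*), ID(n)


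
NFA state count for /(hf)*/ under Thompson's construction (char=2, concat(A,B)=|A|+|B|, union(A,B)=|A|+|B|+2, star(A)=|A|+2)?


Syntax tree has 2 char leaf(s), 0 union(s), 1 star(s)
chars contribute 2×2 = 4; each union adds +2; each star adds +2
Total: 4 + 0 + 2 = 6 states


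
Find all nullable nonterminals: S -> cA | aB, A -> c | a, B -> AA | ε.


A nonterminal is nullable iff some alternative derives ε (directly, or every symbol in it is nullable)
Nullable: {B}


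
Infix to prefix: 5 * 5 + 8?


left-to-right (same/higher precedence on left): tree is (+ (* 5 5) 8)
Prefix: + * 5 5 8


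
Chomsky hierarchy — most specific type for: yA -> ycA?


LHS has context (more than one symbol) and |LHS| ≤ |RHS|
Classification: Type 1 (Context-Sensitive)


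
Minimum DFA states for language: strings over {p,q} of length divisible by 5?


Track length mod 5: states 0..4, accept at 0
Minimal DFA: 5 states


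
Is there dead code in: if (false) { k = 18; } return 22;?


condition is constant false, so the whole block is unreachable
Dead: 'if (false) { k = 18; }'


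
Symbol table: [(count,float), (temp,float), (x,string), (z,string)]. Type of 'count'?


Lookup 'count' → type float


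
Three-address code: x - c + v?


Break into single-operator statements:
t1 = x - c
t2 = t1 + v


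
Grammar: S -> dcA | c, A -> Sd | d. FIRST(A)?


Per alternative of A: FIRST(Sd) = {c, d}; FIRST(d) = {d}
FIRST(A) = {c, d}


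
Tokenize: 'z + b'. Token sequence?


Scan left to right, longest-match per lexeme
Tokens: ID(z), OP(+), ID(b)


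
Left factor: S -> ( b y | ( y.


Common prefix: '('
Factored: S -> ( S', S' -> b y | y


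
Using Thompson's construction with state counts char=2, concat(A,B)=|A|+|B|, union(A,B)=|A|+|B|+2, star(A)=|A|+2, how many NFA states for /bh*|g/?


Syntax tree has 3 char leaf(s), 1 union(s), 1 star(s)
chars contribute 3×2 = 6; each union adds +2; each star adds +2
Total: 6 + 2 + 2 = 10 states


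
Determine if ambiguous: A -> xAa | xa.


balanced x^n…a^n: each string has a unique parse
Unambiguous


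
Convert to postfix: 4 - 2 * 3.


* has higher precedence, evaluate 2*3 first
Postfix: 4 2 3 * -


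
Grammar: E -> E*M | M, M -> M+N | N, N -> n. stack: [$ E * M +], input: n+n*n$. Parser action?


no handle; shift 'n'
Action: shift


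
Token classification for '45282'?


Pattern: digits only
Type: INTEGER_LITERAL


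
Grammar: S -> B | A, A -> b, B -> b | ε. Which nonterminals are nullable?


A nonterminal is nullable iff some alternative derives ε (directly, or every symbol in it is nullable)
Nullable: {B, S}


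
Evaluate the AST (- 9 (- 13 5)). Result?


Evaluate inner: (- 13 5) = 8
Evaluate root: (- 9 8) = 1
Result: 1


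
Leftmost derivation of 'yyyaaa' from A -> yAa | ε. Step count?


Derivation: A => yAa => yyAaa => yyyAaaa => yyyaaa
Steps: 4


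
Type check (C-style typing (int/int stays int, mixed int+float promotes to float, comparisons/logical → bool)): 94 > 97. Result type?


Operand types: int > int
Rule: comparison yields bool
Result type: bool


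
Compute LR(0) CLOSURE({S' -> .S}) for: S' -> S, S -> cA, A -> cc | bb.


Start: S' -> .S
For each item with dot before a nonterminal B, add B -> .γ for every B-production
Closure: [S' -> .S, S -> .cA]


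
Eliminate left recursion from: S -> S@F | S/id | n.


Left-recursive alternatives: S@F, S/id; non-recursive: n
Introduce S': S -> nS', S' -> @FS' | /idS' | ε


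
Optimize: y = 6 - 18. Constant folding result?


6 - 18 = -12 at compile time
Optimized: y = -12


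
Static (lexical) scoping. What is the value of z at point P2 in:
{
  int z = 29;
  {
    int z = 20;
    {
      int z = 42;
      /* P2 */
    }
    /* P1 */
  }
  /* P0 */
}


z declared in the same block as P2
z = 42


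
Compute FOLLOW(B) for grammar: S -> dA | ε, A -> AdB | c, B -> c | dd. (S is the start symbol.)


$ ∈ FOLLOW(S). For each A -> αBβ: add FIRST(β)\{ε} to FOLLOW(B); if β nullable, add FOLLOW(A).
FOLLOW(B) = {$, d}


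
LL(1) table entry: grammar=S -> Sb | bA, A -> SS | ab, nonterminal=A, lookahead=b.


For [A, b]: 'b' ∈ FIRST(SS)
Entry: A -> SS


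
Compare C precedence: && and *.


'*' is multiplicative (level 10); '&&' is logical AND (level 2)
Higher level binds tighter
'*' has higher precedence than '&&'


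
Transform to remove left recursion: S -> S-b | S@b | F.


Left-recursive alternatives: S-b, S@b; non-recursive: F
Introduce S': S -> FS', S' -> -bS' | @bS' | ε


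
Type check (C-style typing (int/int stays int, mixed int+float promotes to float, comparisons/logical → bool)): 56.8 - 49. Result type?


Operand types: float - int
Rule: mixed int/float promotes to float; int/int stays int
Result type: float


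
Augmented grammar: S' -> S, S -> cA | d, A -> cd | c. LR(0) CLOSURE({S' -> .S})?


Start: S' -> .S
For each item with dot before a nonterminal B, add B -> .γ for every B-production
Closure: [S' -> .S, S -> .cA, S -> .d]


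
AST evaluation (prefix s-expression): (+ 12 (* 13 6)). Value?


Evaluate inner: (* 13 6) = 78
Evaluate root: (+ 12 78) = 90
Result: 90


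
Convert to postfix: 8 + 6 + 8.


Left to right (same or higher precedence on left)
Postfix: 8 6 + 8 +


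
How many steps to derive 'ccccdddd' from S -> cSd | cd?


Derivation: S => cSd => ccSdd => cccSddd => ccccdddd
Steps: 4


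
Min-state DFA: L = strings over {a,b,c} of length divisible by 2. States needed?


Track length mod 2: states 0..1, accept at 0
Minimal DFA: 2 states


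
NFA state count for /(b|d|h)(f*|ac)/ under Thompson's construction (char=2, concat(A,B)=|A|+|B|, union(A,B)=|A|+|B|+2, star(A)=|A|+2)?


Syntax tree has 6 char leaf(s), 3 union(s), 1 star(s)
chars contribute 6×2 = 12; each union adds +2; each star adds +2
Total: 12 + 6 + 2 = 20 states


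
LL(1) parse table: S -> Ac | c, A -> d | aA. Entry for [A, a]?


For [A, a]: 'a' ∈ FIRST(aA)
Entry: A -> aA


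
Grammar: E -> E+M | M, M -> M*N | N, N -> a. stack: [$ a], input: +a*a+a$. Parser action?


'a' on top is the handle for N -> a
Action: reduce (N -> a)


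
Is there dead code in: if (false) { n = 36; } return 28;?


condition is constant false, so the whole block is unreachable
Dead: 'if (false) { n = 36; }'


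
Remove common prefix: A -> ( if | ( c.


Common prefix: '('
Factored: A -> ( A', A' -> if | c


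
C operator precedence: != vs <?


'<' is relational (level 7); '!=' is equality (level 6)
Higher level binds tighter
'<' has higher precedence than '!='


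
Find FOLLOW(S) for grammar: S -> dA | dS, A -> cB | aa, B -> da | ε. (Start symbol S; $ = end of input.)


$ ∈ FOLLOW(S). For each A -> αBβ: add FIRST(β)\{ε} to FOLLOW(B); if β nullable, add FOLLOW(A).
FOLLOW(S) = {$}


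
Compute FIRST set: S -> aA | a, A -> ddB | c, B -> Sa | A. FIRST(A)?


Per alternative of A: FIRST(ddB) = {d}; FIRST(c) = {c}
FIRST(A) = {c, d}


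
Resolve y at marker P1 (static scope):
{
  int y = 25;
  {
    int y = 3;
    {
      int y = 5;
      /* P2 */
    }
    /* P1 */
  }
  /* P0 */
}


y declared in the same block as P1
y = 3


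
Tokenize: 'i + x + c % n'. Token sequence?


Scan left to right, longest-match per lexeme
Tokens: ID(i), OP(+), ID(x), OP(+), ID(c), OP(%), ID(n)


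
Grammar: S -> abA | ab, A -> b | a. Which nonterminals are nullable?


A nonterminal is nullable iff some alternative derives ε (directly, or every symbol in it is nullable)
Nullable: {}


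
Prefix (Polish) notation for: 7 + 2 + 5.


left-to-right (same/higher precedence on left): tree is (+ (+ 7 2) 5)
Prefix: + + 7 2 5


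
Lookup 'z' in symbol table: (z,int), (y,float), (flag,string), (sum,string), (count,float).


Lookup 'z' → type int


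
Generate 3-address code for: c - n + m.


Break into single-operator statements:
t1 = c - n
t2 = t1 + m


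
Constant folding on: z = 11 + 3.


11 + 3 = 14 at compile time
Optimized: z = 14


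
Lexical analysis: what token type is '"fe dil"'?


Pattern: double-quoted sequence
Type: STRING_LITERAL


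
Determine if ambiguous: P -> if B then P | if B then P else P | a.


dangling else: 'if B then if B then a else a' parses two ways
Ambiguous


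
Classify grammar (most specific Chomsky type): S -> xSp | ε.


Single nonterminal LHS, but x^n p^n is not regular
Classification: Type 2 (Context-Free)


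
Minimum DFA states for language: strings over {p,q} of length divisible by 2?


Track length mod 2: states 0..1, accept at 0
Minimal DFA: 2 states


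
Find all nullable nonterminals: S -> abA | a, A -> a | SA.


A nonterminal is nullable iff some alternative derives ε (directly, or every symbol in it is nullable)
Nullable: {}


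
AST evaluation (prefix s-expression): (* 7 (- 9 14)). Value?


Evaluate inner: (- 9 14) = -5
Evaluate root: (* 7 -5) = -35
Result: -35


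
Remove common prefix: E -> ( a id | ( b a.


Common prefix: '('
Factored: E -> ( E', E' -> a id | b a


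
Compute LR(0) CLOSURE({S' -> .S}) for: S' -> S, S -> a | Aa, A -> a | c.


Start: S' -> .S
For each item with dot before a nonterminal B, add B -> .γ for every B-production
Closure: [S' -> .S, S -> .a, S -> .Aa, A -> .a, A -> .c]


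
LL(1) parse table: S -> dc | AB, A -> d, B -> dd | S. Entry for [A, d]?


For [A, d]: 'd' ∈ FIRST(d)
Entry: A -> d


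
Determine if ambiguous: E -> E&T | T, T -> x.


precedence layered via separate nonterminal T: deterministic
Unambiguous


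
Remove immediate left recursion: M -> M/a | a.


Left-recursive alternatives: M/a; non-recursive: a
Introduce M': M -> aM', M' -> /aM' | ε


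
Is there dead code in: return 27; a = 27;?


statement follows a return and is unreachable
Dead: 'a = 27'


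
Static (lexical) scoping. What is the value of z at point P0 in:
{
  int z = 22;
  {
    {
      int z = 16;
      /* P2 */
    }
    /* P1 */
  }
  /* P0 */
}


z declared in the same block as P0
z = 22


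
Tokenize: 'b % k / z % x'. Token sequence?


Scan left to right, longest-match per lexeme
Tokens: ID(b), OP(%), ID(k), OP(/), ID(z), OP(%), ID(x)


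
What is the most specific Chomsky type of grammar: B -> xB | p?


Right-linear: every RHS is a terminal or a terminal followed by one nonterminal
Classification: Type 3 (Regular)


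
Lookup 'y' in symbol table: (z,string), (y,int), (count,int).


Lookup 'y' → type int


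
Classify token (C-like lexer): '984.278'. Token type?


Pattern: digits with a decimal point
Type: FLOAT_LITERAL


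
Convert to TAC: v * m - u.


Break into single-operator statements:
t1 = v * m
t2 = t1 - u


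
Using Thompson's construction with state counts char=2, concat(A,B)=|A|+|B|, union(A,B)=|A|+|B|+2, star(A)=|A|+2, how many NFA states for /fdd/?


Syntax tree has 3 char leaf(s), 0 union(s), 0 star(s)
chars contribute 3×2 = 6; each union adds +2; each star adds +2
Total: 6 + 0 + 0 = 6 states


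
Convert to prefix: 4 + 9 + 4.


left-to-right (same/higher precedence on left): tree is (+ (+ 4 9) 4)
Prefix: + + 4 9 4


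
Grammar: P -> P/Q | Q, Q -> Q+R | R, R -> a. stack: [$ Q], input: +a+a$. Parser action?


shift '+' to continue Q -> Q+R
Action: shift


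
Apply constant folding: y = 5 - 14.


5 - 14 = -9 at compile time
Optimized: y = -9


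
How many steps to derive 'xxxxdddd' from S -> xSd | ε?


Derivation: S => xSd => xxSdd => xxxSddd => xxxxSdddd => xxxxdddd
Steps: 5


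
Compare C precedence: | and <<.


'<<' is shift (level 8); '|' is bitwise OR (level 3)
Higher level binds tighter
'<<' has higher precedence than '|'


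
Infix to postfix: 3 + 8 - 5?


Left to right (same or higher precedence on left)
Postfix: 3 8 + 5 -


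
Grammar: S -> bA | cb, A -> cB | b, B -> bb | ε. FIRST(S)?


Per alternative of S: FIRST(bA) = {b}; FIRST(cb) = {c}
FIRST(S) = {b, c}


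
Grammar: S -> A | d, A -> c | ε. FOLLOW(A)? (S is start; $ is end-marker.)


$ ∈ FOLLOW(S). For each A -> αBβ: add FIRST(β)\{ε} to FOLLOW(B); if β nullable, add FOLLOW(A).
FOLLOW(A) = {$}


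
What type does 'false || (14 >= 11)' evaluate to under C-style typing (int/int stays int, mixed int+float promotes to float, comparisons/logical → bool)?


Operand types: bool || bool
Rule: logical operators take bool operands and yield bool
Result type: bool


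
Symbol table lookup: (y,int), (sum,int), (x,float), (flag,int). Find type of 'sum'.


Lookup 'sum' → type int


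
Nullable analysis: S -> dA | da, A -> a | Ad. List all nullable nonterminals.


A nonterminal is nullable iff some alternative derives ε (directly, or every symbol in it is nullable)
Nullable: {}


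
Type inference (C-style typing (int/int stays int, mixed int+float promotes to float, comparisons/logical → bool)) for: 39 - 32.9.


Operand types: int - float
Rule: mixed int/float promotes to float; int/int stays int
Result type: float


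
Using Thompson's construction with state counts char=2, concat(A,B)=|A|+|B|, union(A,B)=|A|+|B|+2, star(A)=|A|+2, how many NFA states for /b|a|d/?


Syntax tree has 3 char leaf(s), 2 union(s), 0 star(s)
chars contribute 3×2 = 6; each union adds +2; each star adds +2
Total: 6 + 4 + 0 = 10 states


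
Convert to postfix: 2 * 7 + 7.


Left to right (same or higher precedence on left)
Postfix: 2 7 * 7 +


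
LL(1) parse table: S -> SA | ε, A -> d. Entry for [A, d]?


For [A, d]: 'd' ∈ FIRST(d)
Entry: A -> d


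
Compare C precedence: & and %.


'%' is multiplicative (level 10); '&' is bitwise AND (level 5)
Higher level binds tighter
'%' has higher precedence than '&'


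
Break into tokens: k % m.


Scan left to right, longest-match per lexeme
Tokens: ID(k), OP(%), ID(m)


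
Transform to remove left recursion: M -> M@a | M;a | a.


Left-recursive alternatives: M@a, M;a; non-recursive: a
Introduce M': M -> aM', M' -> @aM' | ;aM' | ε


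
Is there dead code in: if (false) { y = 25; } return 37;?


condition is constant false, so the whole block is unreachable
Dead: 'if (false) { y = 25; }'


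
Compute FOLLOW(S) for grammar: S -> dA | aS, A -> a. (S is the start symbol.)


$ ∈ FOLLOW(S). For each A -> αBβ: add FIRST(β)\{ε} to FOLLOW(B); if β nullable, add FOLLOW(A).
FOLLOW(S) = {$}


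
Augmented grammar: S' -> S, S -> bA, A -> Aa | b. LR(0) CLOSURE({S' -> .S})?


Start: S' -> .S
For each item with dot before a nonterminal B, add B -> .γ for every B-production
Closure: [S' -> .S, S -> .bA]


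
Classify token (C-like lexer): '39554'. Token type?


Pattern: digits only
Type: INTEGER_LITERAL


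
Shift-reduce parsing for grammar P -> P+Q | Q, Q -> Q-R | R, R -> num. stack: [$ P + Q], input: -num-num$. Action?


'-' can extend Q; shift to build Q -> Q-R
Action: shift


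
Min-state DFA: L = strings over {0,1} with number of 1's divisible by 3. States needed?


Track (count of 1) mod 3: states 0..2, accept at 0
Minimal DFA: 3 states


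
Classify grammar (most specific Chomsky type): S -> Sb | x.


Left-linear: every RHS is a terminal or one nonterminal followed by a terminal
Classification: Type 3 (Regular)


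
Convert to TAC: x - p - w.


Break into single-operator statements:
t1 = x - p
t2 = t1 - w


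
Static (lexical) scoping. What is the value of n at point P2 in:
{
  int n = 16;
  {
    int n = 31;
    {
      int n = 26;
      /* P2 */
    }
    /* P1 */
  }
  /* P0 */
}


n declared in the same block as P2
n = 26


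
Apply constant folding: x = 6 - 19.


6 - 19 = -13 at compile time
Optimized: x = -13


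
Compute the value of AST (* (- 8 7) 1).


Evaluate inner: (- 8 7) = 1
Evaluate root: (* 1 1) = 1
Result: 1


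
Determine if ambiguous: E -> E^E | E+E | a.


'a^a+a' has two parse trees (no precedence encoded between ^ and +)
Ambiguous


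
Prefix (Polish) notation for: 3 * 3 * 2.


left-to-right (same/higher precedence on left): tree is (* (* 3 3) 2)
Prefix: * * 3 3 2


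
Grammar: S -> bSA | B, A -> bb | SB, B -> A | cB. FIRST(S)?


Per alternative of S: FIRST(bSA) = {b}; FIRST(B) = {b, c}
FIRST(S) = {b, c}


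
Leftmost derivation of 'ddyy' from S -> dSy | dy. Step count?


Derivation: S => dSy => ddyy
Steps: 2


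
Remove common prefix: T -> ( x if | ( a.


Common prefix: '('
Factored: T -> ( T', T' -> x if | a


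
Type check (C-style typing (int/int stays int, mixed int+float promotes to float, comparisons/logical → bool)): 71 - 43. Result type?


Operand types: int - int
Rule: mixed int/float promotes to float; int/int stays int
Result type: int


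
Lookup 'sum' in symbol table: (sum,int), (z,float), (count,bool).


Lookup 'sum' → type int


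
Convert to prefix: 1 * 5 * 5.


left-to-right (same/higher precedence on left): tree is (* (* 1 5) 5)
Prefix: * * 1 5 5


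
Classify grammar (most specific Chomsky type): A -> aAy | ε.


Single nonterminal LHS, but a^n y^n is not regular
Classification: Type 2 (Context-Free)


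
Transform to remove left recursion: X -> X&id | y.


Left-recursive alternatives: X&id; non-recursive: y
Introduce X': X -> yX', X' -> &idX' | ε


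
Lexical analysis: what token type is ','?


Pattern: delimiter/punctuation
Type: PUNCTUATION


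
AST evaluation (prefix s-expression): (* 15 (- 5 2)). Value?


Evaluate inner: (- 5 2) = 3
Evaluate root: (* 15 3) = 45
Result: 45


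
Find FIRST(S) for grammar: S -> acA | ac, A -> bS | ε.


Per alternative of S: FIRST(acA) = {a}; FIRST(ac) = {a}
FIRST(S) = {a}


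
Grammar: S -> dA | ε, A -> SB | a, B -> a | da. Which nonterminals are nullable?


A nonterminal is nullable iff some alternative derives ε (directly, or every symbol in it is nullable)
Nullable: {S}


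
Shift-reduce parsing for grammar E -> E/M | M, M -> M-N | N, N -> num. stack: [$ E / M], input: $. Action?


handle 'E/M' on top; lookahead ∈ FOLLOW(E) = {/, $}
Action: reduce (E -> E/M)


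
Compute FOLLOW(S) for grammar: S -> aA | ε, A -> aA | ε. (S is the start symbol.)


$ ∈ FOLLOW(S). For each A -> αBβ: add FIRST(β)\{ε} to FOLLOW(B); if β nullable, add FOLLOW(A).
FOLLOW(S) = {$}


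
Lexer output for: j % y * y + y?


Scan left to right, longest-match per lexeme
Tokens: ID(j), OP(%), ID(y), OP(*), ID(y), OP(+), ID(y)


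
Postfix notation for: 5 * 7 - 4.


Left to right (same or higher precedence on left)
Postfix: 5 7 * 4 -


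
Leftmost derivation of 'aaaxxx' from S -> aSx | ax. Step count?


Derivation: S => aSx => aaSxx => aaaxxx
Steps: 3


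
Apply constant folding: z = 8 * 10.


8 * 10 = 80 at compile time
Optimized: z = 80


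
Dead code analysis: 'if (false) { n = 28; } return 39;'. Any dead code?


condition is constant false, so the whole block is unreachable
Dead: 'if (false) { n = 28; }'


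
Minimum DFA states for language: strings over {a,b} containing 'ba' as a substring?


KMP-style automaton: 2 progress states + 1 absorbing accept = 3
Minimal DFA: 3 states


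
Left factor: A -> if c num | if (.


Common prefix: 'if'
Factored: A -> if A', A' -> c num | (


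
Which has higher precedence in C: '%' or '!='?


'%' is multiplicative (level 10); '!=' is equality (level 6)
Higher level binds tighter
'%' has higher precedence than '!='


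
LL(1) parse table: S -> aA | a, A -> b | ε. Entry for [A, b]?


For [A, b]: 'b' ∈ FIRST(b)
Entry: A -> b


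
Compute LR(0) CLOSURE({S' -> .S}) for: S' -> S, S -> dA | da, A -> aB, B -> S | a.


Start: S' -> .S
For each item with dot before a nonterminal B, add B -> .γ for every B-production
Closure: [S' -> .S, S -> .dA, S -> .da]


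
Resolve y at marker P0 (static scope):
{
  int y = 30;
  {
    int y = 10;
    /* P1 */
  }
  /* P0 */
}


y declared in the same block as P0
y = 30


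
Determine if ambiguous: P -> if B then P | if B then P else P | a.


dangling else: 'if B then if B then a else a' parses two ways
Ambiguous


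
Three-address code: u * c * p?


Break into single-operator statements:
t1 = u * c
t2 = t1 * p


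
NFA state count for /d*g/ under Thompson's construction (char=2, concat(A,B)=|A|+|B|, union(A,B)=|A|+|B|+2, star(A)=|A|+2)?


Syntax tree has 2 char leaf(s), 0 union(s), 1 star(s)
chars contribute 2×2 = 4; each union adds +2; each star adds +2
Total: 4 + 0 + 2 = 6 states


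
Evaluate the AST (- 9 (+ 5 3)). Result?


Evaluate inner: (+ 5 3) = 8
Evaluate root: (- 9 8) = 1
Result: 1


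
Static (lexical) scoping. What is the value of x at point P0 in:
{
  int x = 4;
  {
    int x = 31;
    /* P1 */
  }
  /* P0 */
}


x declared in the same block as P0
x = 4


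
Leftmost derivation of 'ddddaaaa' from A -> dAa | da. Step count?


Derivation: A => dAa => ddAaa => dddAaaa => ddddaaaa
Steps: 4


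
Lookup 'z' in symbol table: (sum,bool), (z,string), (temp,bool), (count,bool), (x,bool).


Lookup 'z' → type string


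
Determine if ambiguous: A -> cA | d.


right-linear, alternatives start with distinct terminals 'c' vs 'd': unique leftmost derivation
Unambiguous


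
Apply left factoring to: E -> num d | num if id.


Common prefix: 'num'
Factored: E -> num E', E' -> d | if id


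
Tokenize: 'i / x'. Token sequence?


Scan left to right, longest-match per lexeme
Tokens: ID(i), OP(/), ID(x)


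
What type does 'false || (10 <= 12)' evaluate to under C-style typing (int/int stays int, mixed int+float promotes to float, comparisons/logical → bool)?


Operand types: bool || bool
Rule: logical operators take bool operands and yield bool
Result type: bool


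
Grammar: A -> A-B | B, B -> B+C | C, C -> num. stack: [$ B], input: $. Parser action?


lookahead ∉ {+} so B won't extend; reduce A -> B
Action: reduce (A -> B)


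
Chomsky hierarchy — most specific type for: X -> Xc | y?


Left-linear: every RHS is a terminal or one nonterminal followed by a terminal
Classification: Type 3 (Regular)


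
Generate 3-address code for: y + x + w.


Break into single-operator statements:
t1 = y + x
t2 = t1 + w


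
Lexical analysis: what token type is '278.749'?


Pattern: digits with a decimal point
Type: FLOAT_LITERAL


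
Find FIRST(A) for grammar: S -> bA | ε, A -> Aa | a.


Per alternative of A: FIRST(Aa) = {a}; FIRST(a) = {a}
FIRST(A) = {a}


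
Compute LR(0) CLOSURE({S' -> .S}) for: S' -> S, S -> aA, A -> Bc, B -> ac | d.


Start: S' -> .S
For each item with dot before a nonterminal B, add B -> .γ for every B-production
Closure: [S' -> .S, S -> .aA]


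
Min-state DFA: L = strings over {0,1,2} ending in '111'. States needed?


Track the longest suffix of input matching a prefix of '111': 4 classes (prefixes of length 0..3)
Minimal DFA: 4 states


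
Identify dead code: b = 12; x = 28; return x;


b is assigned but never read
Dead: 'b = 12'


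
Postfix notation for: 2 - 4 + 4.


Left to right (same or higher precedence on left)
Postfix: 2 4 - 4 +


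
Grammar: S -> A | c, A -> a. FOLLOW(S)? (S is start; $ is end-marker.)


$ ∈ FOLLOW(S). For each A -> αBβ: add FIRST(β)\{ε} to FOLLOW(B); if β nullable, add FOLLOW(A).
FOLLOW(S) = {$}


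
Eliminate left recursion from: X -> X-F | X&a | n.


Left-recursive alternatives: X-F, X&a; non-recursive: n
Introduce X': X -> nX', X' -> -FX' | &aX' | ε


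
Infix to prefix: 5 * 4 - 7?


left-to-right (same/higher precedence on left): tree is (- (* 5 4) 7)
Prefix: - * 5 4 7


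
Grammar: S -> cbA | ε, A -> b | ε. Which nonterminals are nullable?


A nonterminal is nullable iff some alternative derives ε (directly, or every symbol in it is nullable)
Nullable: {A, S}


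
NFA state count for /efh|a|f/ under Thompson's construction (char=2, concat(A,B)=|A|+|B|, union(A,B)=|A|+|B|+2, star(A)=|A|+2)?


Syntax tree has 5 char leaf(s), 2 union(s), 0 star(s)
chars contribute 5×2 = 10; each union adds +2; each star adds +2
Total: 10 + 4 + 0 = 14 states


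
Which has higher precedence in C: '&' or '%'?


'%' is multiplicative (level 10); '&' is bitwise AND (level 5)
Higher level binds tighter
'%' has higher precedence than '&'


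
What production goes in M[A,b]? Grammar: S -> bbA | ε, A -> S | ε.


For [A, b]: 'b' ∈ FIRST(S)
Entry: A -> S


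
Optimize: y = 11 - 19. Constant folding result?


11 - 19 = -8 at compile time
Optimized: y = -8


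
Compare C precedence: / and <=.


'/' is multiplicative (level 10); '<=' is relational (level 7)
Higher level binds tighter
'/' has higher precedence than '<='


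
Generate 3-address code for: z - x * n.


Break into single-operator statements:
t1 = x * n
t2 = z - t1


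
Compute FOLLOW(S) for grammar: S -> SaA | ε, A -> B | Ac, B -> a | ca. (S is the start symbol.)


$ ∈ FOLLOW(S). For each A -> αBβ: add FIRST(β)\{ε} to FOLLOW(B); if β nullable, add FOLLOW(A).
FOLLOW(S) = {$, a}


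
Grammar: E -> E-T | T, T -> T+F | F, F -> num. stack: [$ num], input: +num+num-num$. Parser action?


'num' on top is the handle for F -> num
Action: reduce (F -> num)


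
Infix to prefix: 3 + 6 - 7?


left-to-right (same/higher precedence on left): tree is (- (+ 3 6) 7)
Prefix: - + 3 6 7


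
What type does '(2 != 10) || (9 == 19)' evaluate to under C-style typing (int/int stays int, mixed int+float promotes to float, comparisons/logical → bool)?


Operand types: bool || bool
Rule: logical operators take bool operands and yield bool
Result type: bool


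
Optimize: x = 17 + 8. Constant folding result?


17 + 8 = 25 at compile time
Optimized: x = 25


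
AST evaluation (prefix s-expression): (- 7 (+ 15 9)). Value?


Evaluate inner: (+ 15 9) = 24
Evaluate root: (- 7 24) = -17
Result: -17


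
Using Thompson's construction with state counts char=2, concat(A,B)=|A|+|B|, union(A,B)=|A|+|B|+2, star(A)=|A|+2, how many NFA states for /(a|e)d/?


Syntax tree has 3 char leaf(s), 1 union(s), 0 star(s)
chars contribute 3×2 = 6; each union adds +2; each star adds +2
Total: 6 + 2 + 0 = 8 states


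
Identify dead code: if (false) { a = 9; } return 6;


condition is constant false, so the whole block is unreachable
Dead: 'if (false) { a = 9; }'


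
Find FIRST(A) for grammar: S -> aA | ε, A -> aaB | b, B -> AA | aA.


Per alternative of A: FIRST(aaB) = {a}; FIRST(b) = {b}
FIRST(A) = {a, b}


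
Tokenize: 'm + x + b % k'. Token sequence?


Scan left to right, longest-match per lexeme
Tokens: ID(m), OP(+), ID(x), OP(+), ID(b), OP(%), ID(k)


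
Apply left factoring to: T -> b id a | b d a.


Common prefix: 'b'
Factored: T -> b T', T' -> id a | d a


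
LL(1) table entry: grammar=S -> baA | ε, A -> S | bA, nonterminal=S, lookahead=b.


For [S, b]: 'b' ∈ FIRST(baA)
Entry: S -> baA


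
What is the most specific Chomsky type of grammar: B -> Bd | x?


Left-linear: every RHS is a terminal or one nonterminal followed by a terminal
Classification: Type 3 (Regular)


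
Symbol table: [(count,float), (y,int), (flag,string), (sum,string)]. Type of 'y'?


Lookup 'y' → type int


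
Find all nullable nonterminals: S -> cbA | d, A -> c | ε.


A nonterminal is nullable iff some alternative derives ε (directly, or every symbol in it is nullable)
Nullable: {A}


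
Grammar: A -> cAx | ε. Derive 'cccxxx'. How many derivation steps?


Derivation: A => cAx => ccAxx => cccAxxx => cccxxx
Steps: 4


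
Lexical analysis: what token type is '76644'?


Pattern: digits only
Type: INTEGER_LITERAL


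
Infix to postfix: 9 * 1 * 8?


Left to right (same or higher precedence on left)
Postfix: 9 1 * 8 *


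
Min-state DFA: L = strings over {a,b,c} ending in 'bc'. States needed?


Track the longest suffix of input matching a prefix of 'bc': 3 classes (prefixes of length 0..2)
Minimal DFA: 3 states


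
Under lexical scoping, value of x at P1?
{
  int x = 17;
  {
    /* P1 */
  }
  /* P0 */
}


P1's block does not declare x; resolves to the enclosing declaration at depth 0
x = 17


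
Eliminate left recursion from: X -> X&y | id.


Left-recursive alternatives: X&y; non-recursive: id
Introduce X': X -> idX', X' -> &yX' | ε


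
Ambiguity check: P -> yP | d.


right-linear, alternatives start with distinct terminals 'y' vs 'd': unique leftmost derivation
Unambiguous


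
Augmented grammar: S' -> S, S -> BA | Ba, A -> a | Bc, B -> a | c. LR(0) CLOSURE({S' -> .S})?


Start: S' -> .S
For each item with dot before a nonterminal B, add B -> .γ for every B-production
Closure: [S' -> .S, S -> .BA, S -> .Ba, B -> .a, B -> .c]


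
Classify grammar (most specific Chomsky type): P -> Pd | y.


Left-linear: every RHS is a terminal or one nonterminal followed by a terminal
Classification: Type 3 (Regular)


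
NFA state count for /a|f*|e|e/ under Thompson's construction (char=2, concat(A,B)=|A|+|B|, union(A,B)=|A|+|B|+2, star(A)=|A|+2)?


Syntax tree has 4 char leaf(s), 3 union(s), 1 star(s)
chars contribute 4×2 = 8; each union adds +2; each star adds +2
Total: 8 + 6 + 2 = 16 states


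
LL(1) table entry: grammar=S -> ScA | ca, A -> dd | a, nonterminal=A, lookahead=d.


For [A, d]: 'd' ∈ FIRST(dd)
Entry: A -> dd


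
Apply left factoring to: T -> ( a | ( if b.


Common prefix: '('
Factored: T -> ( T', T' -> a | if b


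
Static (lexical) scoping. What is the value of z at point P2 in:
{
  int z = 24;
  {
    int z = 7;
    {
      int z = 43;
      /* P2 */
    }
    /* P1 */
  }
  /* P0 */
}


z declared in the same block as P2
z = 43


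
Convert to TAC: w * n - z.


Break into single-operator statements:
t1 = w * n
t2 = t1 - z


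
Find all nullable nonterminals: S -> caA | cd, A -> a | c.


A nonterminal is nullable iff some alternative derives ε (directly, or every symbol in it is nullable)
Nullable: {}


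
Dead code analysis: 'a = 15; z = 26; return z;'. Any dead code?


a is assigned but never read
Dead: 'a = 15'


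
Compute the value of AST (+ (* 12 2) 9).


Evaluate inner: (* 12 2) = 24
Evaluate root: (+ 24 9) = 33
Result: 33


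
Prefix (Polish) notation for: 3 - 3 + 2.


left-to-right (same/higher precedence on left): tree is (+ (- 3 3) 2)
Prefix: + - 3 3 2


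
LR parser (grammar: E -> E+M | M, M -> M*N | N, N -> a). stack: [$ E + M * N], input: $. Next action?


handle 'M*N' on top
Action: reduce (M -> M*N)


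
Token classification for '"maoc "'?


Pattern: double-quoted sequence
Type: STRING_LITERAL


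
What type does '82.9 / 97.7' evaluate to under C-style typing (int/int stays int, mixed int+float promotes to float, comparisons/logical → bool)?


Operand types: float / float
Rule: mixed int/float promotes to float; int/int stays int
Result type: float


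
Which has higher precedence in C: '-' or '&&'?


'-' is additive (level 9); '&&' is logical AND (level 2)
Higher level binds tighter
'-' has higher precedence than '&&'


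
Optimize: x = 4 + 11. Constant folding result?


4 + 11 = 15 at compile time
Optimized: x = 15


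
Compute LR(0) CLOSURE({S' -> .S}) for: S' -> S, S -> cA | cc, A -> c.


Start: S' -> .S
For each item with dot before a nonterminal B, add B -> .γ for every B-production
Closure: [S' -> .S, S -> .cA, S -> .cc]


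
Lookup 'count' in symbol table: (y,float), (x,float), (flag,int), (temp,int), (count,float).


Lookup 'count' → type float


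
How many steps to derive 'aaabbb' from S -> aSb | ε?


Derivation: S => aSb => aaSbb => aaaSbbb => aaabbb
Steps: 4


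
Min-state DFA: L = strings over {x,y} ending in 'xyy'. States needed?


Track the longest suffix of input matching a prefix of 'xyy': 4 classes (prefixes of length 0..3)
Minimal DFA: 4 states


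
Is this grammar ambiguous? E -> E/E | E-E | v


'v/v-v' has two parse trees (no precedence encoded between / and -)
Ambiguous


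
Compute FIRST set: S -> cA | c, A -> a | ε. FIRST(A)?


Per alternative of A: FIRST(a) = {a}; FIRST(ε) = {ε}
FIRST(A) = {a, ε}


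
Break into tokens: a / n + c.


Scan left to right, longest-match per lexeme
Tokens: ID(a), OP(/), ID(n), OP(+), ID(c)


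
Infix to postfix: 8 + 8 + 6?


Left to right (same or higher precedence on left)
Postfix: 8 8 + 6 +


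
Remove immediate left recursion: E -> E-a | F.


Left-recursive alternatives: E-a; non-recursive: F
Introduce E': E -> FE', E' -> -aE' | ε


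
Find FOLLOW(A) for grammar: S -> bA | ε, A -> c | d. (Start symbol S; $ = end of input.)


$ ∈ FOLLOW(S). For each A -> αBβ: add FIRST(β)\{ε} to FOLLOW(B); if β nullable, add FOLLOW(A).
FOLLOW(A) = {$}


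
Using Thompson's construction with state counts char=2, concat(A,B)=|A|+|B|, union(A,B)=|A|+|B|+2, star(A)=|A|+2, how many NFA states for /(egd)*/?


Syntax tree has 3 char leaf(s), 0 union(s), 1 star(s)
chars contribute 3×2 = 6; each union adds +2; each star adds +2
Total: 6 + 0 + 2 = 8 states


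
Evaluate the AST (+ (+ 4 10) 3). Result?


Evaluate inner: (+ 4 10) = 14
Evaluate root: (+ 14 3) = 17
Result: 17


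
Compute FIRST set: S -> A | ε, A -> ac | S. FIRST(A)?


Per alternative of A: FIRST(ac) = {a}; FIRST(S) = {a, ε}
FIRST(A) = {a, ε}


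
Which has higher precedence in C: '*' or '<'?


'*' is multiplicative (level 10); '<' is relational (level 7)
Higher level binds tighter
'*' has higher precedence than '<'


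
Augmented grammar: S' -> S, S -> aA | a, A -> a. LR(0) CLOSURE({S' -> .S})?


Start: S' -> .S
For each item with dot before a nonterminal B, add B -> .γ for every B-production
Closure: [S' -> .S, S -> .aA, S -> .a]


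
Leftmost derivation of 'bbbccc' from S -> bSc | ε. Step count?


Derivation: S => bSc => bbScc => bbbSccc => bbbccc
Steps: 4


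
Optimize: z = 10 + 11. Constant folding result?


10 + 11 = 21 at compile time
Optimized: z = 21


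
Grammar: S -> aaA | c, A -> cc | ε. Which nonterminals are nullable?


A nonterminal is nullable iff some alternative derives ε (directly, or every symbol in it is nullable)
Nullable: {A}


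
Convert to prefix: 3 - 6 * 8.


'*' binds tighter: tree is (- 3 (* 6 8))
Prefix: - 3 * 6 8


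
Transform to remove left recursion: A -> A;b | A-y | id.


Left-recursive alternatives: A;b, A-y; non-recursive: id
Introduce A': A -> idA', A' -> ;bA' | -yA' | ε


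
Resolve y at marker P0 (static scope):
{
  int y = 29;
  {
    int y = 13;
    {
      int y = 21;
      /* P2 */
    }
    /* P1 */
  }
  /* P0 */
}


y declared in the same block as P0
y = 29


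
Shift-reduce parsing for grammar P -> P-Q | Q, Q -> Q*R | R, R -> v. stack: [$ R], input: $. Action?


'R' (not preceded by Q*) is the handle for Q -> R
Action: reduce (Q -> R)


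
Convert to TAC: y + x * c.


Break into single-operator statements:
t1 = x * c
t2 = y + t1


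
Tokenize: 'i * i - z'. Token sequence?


Scan left to right, longest-match per lexeme
Tokens: ID(i), OP(*), ID(i), OP(-), ID(z)


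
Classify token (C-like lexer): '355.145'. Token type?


Pattern: digits with a decimal point
Type: FLOAT_LITERAL


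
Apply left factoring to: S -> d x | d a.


Common prefix: 'd'
Factored: S -> d S', S' -> x | a


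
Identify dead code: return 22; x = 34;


statement follows a return and is unreachable
Dead: 'x = 34'


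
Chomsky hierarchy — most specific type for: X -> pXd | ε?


Single nonterminal LHS, but p^n d^n is not regular
Classification: Type 2 (Context-Free)


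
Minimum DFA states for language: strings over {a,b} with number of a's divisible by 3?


Track (count of a) mod 3: states 0..2, accept at 0
Minimal DFA: 3 states


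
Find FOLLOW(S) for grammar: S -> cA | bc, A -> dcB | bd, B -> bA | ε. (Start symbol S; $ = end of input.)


$ ∈ FOLLOW(S). For each A -> αBβ: add FIRST(β)\{ε} to FOLLOW(B); if β nullable, add FOLLOW(A).
FOLLOW(S) = {$}


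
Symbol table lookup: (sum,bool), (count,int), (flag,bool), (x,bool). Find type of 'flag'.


Lookup 'flag' → type bool


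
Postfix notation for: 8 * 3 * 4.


Left to right (same or higher precedence on left)
Postfix: 8 3 * 4 *


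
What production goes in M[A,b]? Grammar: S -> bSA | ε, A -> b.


For [A, b]: 'b' ∈ FIRST(b)
Entry: A -> b


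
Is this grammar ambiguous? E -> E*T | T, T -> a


precedence layered via separate nonterminal T: deterministic
Unambiguous


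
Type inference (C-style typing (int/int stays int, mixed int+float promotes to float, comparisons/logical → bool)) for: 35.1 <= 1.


Operand types: float <= int
Rule: comparison yields bool
Result type: bool


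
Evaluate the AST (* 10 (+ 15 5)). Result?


Evaluate inner: (+ 15 5) = 20
Evaluate root: (* 10 20) = 200
Result: 200


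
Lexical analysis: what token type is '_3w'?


Pattern: letter/underscore followed by alphanumerics, not a keyword
Type: IDENTIFIER


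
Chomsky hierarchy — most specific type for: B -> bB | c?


Right-linear: every RHS is a terminal or a terminal followed by one nonterminal
Classification: Type 3 (Regular)


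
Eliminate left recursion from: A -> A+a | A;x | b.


Left-recursive alternatives: A+a, A;x; non-recursive: b
Introduce A': A -> bA', A' -> +aA' | ;xA' | ε


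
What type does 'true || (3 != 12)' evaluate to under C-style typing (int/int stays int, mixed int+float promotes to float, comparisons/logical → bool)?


Operand types: bool || bool
Rule: logical operators take bool operands and yield bool
Result type: bool


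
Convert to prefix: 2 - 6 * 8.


'*' binds tighter: tree is (- 2 (* 6 8))
Prefix: - 2 * 6 8


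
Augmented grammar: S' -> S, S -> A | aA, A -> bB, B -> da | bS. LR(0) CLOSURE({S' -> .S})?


Start: S' -> .S
For each item with dot before a nonterminal B, add B -> .γ for every B-production
Closure: [S' -> .S, S -> .A, S -> .aA, A -> .bB]


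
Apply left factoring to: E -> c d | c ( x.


Common prefix: 'c'
Factored: E -> c E', E' -> d | ( x


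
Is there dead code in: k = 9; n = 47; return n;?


k is assigned but never read
Dead: 'k = 9'


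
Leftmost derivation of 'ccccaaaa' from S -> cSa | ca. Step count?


Derivation: S => cSa => ccSaa => cccSaaa => ccccaaaa
Steps: 4


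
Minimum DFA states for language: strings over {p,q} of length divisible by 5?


Track length mod 5: states 0..4, accept at 0
Minimal DFA: 5 states


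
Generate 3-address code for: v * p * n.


Break into single-operator statements:
t1 = v * p
t2 = t1 * n


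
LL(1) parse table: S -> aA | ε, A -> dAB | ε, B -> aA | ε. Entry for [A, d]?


For [A, d]: 'd' ∈ FIRST(dAB)
Entry: A -> dAB


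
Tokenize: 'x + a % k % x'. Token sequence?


Scan left to right, longest-match per lexeme
Tokens: ID(x), OP(+), ID(a), OP(%), ID(k), OP(%), ID(x)
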